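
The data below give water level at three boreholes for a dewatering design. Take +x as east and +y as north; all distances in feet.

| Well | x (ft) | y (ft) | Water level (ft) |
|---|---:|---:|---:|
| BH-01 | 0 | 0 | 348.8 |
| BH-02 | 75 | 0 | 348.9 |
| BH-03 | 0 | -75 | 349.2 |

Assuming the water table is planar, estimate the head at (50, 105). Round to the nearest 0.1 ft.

348.3 ft

∂h/∂x = (348.9 − 348.8) / (75 − 0) = +0.001333
∂h/∂y = (349.2 − 348.8) / (-75 − 0) = -0.005333
h(50, 105) = 348.8 + (+0.001333)·(50) + (-0.005333)·(105) = 348.8 +0.067 -0.560 = 348.307 ft.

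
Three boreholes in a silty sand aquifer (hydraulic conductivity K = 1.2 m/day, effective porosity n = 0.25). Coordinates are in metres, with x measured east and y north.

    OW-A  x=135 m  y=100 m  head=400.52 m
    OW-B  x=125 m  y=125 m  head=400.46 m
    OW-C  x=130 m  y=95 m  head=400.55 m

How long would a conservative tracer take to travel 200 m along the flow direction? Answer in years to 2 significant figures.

27 years

With h = a·x + b·y + c and OW-A as origin, the differences give:
  (-10)·a + 25·b = -0.06
  (-5)·a + (-5)·b = +0.03
Eliminate b (×(-5) and ×25, subtract): 175·a = -0.450 → a = ∂h/∂x = -0.002571
Back-substitute: b = ∂h/∂y = -0.003429.
|∇h| = √(-0.002571² + -0.003429²) = 0.004286
Seepage velocity v = K·i/n = 1.2 × 0.004286 / 0.25 = 0.02057 m/day.
t = 200 / 0.02057 = 9723 days = 26.6 years.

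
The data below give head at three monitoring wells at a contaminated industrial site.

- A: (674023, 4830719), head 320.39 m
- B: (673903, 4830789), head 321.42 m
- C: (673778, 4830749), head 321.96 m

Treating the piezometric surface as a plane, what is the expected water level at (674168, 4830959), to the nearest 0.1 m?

320.7 m

Taking A as reference: B−A = (-120, 70, +1.03); C−A = (-245, 30, +1.57).
Solve a·Δx + b·Δy = Δh: det = (-120)·30 − (-245)·70 = 13550.
∂h/∂x = [(+1.03)·30 − (+1.57)·70] / 13550 = -0.005830
∂h/∂y = [(-120)·(+1.57) − (-245)·(+1.03)] / 13550 = +0.004720
h(674168, 4830959) = 320.39 + (-0.005830)·(145) + (+0.004720)·(240) = 320.39 -0.845 +1.133 = 320.677 m.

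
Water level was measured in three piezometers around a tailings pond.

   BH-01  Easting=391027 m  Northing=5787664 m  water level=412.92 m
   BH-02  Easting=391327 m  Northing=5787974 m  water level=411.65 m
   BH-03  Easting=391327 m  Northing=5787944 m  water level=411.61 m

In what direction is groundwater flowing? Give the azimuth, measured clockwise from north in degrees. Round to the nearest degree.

Differences from BH-01: to BH-02 (Δx, Δy, Δh) = (300, 310, -1.27); to BH-03 = (300, 280, -1.31).
Determinant of the coordinate differences = 300·280 − 300·310 = -9000.
∂h/∂x = [(-1.27)·280 − (-1.31)·310] / -9000 = -0.005611
∂h/∂y = [300·(-1.31) − 300·(-1.27)] / -9000 = +0.001333
Flow direction (−∇h) has components (+0.005611 E, -0.001333 N).
Azimuth = atan2(E, N) = atan2(+0.005611, -0.001333) = 103.4° ≈ 103°.

103°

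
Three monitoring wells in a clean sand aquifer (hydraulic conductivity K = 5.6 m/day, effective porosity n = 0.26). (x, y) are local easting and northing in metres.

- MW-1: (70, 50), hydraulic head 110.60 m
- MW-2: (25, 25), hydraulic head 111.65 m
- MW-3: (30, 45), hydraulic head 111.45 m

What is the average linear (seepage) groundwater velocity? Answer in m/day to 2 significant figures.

With h = a·x + b·y + c and MW-1 as origin, the differences give:
  (-45)·a + (-25)·b = +1.05
  (-40)·a + (-5)·b = +0.85
Eliminate b (×(-5) and ×(-25), subtract): -775·a = 16.000 → a = ∂h/∂x = -0.02065
Back-substitute: b = ∂h/∂y = -0.004839.
|∇h| = √(-0.02065² + -0.004839²) = 0.02121
Seepage velocity v = K·i/n = 5.6 × 0.02121 / 0.26 = 0.4568 m/day.

0.46 m/day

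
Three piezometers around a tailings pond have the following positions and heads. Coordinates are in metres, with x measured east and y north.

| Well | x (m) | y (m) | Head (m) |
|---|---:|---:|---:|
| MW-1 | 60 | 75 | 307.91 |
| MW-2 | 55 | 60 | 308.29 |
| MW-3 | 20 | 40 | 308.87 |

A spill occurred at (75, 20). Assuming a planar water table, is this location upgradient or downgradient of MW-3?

upgradient

Differences from MW-1: to MW-2 (Δx, Δy, Δh) = (-5, -15, +0.38); to MW-3 = (-40, -35, +0.96).
Solve a·Δx + b·Δy = Δh: det = (-5)·(-35) − (-40)·(-15) = -425.
∂h/∂x = [(+0.38)·(-35) − (+0.96)·(-15)] / -425 = -0.002588
∂h/∂y = [(-5)·(+0.96) − (-40)·(+0.38)] / -425 = -0.02447
Head at (75, 20) = 307.91 + (-0.002588)·(15) + (-0.02447)·(-55) = 309.22 m.
That is higher than the 308.87 m at MW-3, so the point is upgradient.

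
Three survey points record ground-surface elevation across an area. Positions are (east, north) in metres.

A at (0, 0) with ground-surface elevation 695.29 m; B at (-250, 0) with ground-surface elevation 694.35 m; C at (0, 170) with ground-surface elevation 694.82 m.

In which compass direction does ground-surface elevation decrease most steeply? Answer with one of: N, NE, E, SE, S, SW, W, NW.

∂z/∂x = (694.35 − 695.29) / (-250 − 0) = +0.003760
∂z/∂y = (694.82 − 695.29) / (170 − 0) = -0.002765
Steepest decrease is along −∇f = (-0.003760 E, +0.002765 N) → northwest.

NW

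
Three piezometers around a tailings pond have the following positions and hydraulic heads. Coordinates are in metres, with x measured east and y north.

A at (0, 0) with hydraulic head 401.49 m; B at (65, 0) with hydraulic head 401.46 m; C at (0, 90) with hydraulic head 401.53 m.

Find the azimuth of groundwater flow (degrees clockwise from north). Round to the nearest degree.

134°

∂h/∂x = (401.46 − 401.49) / (65 − 0) = -0.0004615
∂h/∂y = (401.53 − 401.49) / (90 − 0) = +0.0004444
Flow direction (−∇h) has components (+0.0004615 E, -0.0004444 N).
Azimuth = atan2(E, N) = atan2(+0.0004615, -0.0004444) = 133.9° ≈ 134°.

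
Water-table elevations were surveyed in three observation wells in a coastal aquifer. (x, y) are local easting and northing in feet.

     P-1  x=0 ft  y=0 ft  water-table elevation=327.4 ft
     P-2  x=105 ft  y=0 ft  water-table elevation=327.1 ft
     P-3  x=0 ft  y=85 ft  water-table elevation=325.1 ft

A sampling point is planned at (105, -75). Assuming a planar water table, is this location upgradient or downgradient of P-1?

∂h/∂x = (327.1 − 327.4) / (105 − 0) = -0.002857
∂h/∂y = (325.1 − 327.4) / (85 − 0) = -0.02706
Head at (105, -75) = 327.4 + (-0.002857)·(105) + (-0.02706)·(-75) = 329.13 ft.
That is higher than the 327.4 ft at P-1, so the point is upgradient.

upgradient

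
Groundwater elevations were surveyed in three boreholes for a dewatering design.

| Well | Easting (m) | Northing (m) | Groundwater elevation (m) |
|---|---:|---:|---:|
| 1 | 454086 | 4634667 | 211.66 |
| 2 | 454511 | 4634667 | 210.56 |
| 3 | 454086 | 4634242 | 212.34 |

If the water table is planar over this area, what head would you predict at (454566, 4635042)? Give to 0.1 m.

∂h/∂x = (210.56 − 211.66) / (454511 − 454086) = -0.002588
∂h/∂y = (212.34 − 211.66) / (4634242 − 4634667) = -0.001600
h(454566, 4635042) = 211.66 + (-0.002588)·(480) + (-0.001600)·(375) = 211.66 -1.242 -0.600 = 209.818 m.

209.8 m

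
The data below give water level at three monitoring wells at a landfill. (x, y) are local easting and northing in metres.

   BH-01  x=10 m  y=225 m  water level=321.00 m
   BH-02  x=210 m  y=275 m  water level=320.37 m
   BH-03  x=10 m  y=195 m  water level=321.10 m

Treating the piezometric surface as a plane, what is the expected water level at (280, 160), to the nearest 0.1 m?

320.6 m

With h = a·x + b·y + c and BH-01 as origin, the differences give:
  200·a + 50·b = -0.63
  0·a + (-30)·b = +0.10
Eliminate b (×(-30) and ×50, subtract): -6000·a = 13.900 → a = ∂h/∂x = -0.002317
Back-substitute: b = ∂h/∂y = -0.003333.
h(280, 160) = 321.00 + (-0.002317)·(270) + (-0.003333)·(-65) = 321.00 -0.625 +0.217 = 320.591 m.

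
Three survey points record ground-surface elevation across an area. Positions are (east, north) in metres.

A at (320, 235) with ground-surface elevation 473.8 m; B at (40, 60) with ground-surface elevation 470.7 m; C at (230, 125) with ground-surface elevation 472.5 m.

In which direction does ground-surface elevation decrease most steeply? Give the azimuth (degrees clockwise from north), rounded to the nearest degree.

With z = a·x + b·y + c and A as origin, the differences give:
  (-280)·a + (-175)·b = -3.1
  (-90)·a + (-110)·b = -1.3
Eliminate b (×(-110) and ×(-175), subtract): 15050·a = 113.50 → a = ∂z/∂x = +0.007542
Back-substitute: b = ∂z/∂y = +0.005648.
Steepest decrease is along −∇f: components (-0.007542 E, -0.005648 N).
Azimuth = atan2(-0.007542, -0.005648) = 233.2° ≈ 233°.

233°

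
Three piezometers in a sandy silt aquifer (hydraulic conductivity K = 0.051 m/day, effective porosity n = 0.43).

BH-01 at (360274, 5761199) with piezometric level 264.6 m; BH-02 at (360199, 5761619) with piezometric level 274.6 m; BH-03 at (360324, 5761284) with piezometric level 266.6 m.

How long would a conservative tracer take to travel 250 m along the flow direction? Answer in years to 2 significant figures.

Differences from BH-01: to BH-02 (Δx, Δy, Δh) = (-75, 420, +10.0); to BH-03 = (50, 85, +2.0).
Solve a·Δx + b·Δy = Δh: det = (-75)·85 − 50·420 = -27375.
∂h/∂x = [(+10.0)·85 − (+2.0)·420] / -27375 = -0.0003653
∂h/∂y = [(-75)·(+2.0) − 50·(+10.0)] / -27375 = +0.02374
|∇h| = √(-0.0003653² + 0.02374²) = 0.02374
Seepage velocity v = K·i/n = 0.051 × 0.02374 / 0.43 = 0.002816 m/day.
t = 250 / 0.002816 = 8.878e+04 days = 243 years.

240 years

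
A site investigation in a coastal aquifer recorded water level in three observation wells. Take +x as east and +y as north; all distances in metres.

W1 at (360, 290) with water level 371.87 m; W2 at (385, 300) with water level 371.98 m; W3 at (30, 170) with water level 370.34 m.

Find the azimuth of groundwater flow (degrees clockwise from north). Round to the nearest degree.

With h = a·x + b·y + c and W1 as origin, the differences give:
  25·a + 10·b = +0.11
  (-330)·a + (-120)·b = -1.53
Eliminate b (×(-120) and ×10, subtract): 300·a = 2.100 → a = ∂h/∂x = +0.007000
Back-substitute: b = ∂h/∂y = -0.006500.
Flow direction (−∇h) has components (-0.007000 E, +0.006500 N).
Azimuth = atan2(E, N) = atan2(-0.007000, +0.006500) = 312.9° ≈ 313°.

313°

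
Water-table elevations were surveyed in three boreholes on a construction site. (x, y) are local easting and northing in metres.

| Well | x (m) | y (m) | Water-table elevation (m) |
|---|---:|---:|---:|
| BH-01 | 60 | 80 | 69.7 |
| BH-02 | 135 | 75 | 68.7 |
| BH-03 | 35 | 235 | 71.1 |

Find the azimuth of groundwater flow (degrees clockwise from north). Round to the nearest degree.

118°

Taking BH-01 as reference: BH-02−BH-01 = (75, -5, -1.0); BH-03−BH-01 = (-25, 155, +1.4).
Determinant of the coordinate differences = 75·155 − (-25)·(-5) = 11500.
∂h/∂x = [(-1.0)·155 − (+1.4)·(-5)] / 11500 = -0.01287
∂h/∂y = [75·(+1.4) − (-25)·(-1.0)] / 11500 = +0.006957
Flow direction (−∇h) has components (+0.01287 E, -0.006957 N).
Azimuth = atan2(E, N) = atan2(+0.01287, -0.006957) = 118.4° ≈ 118°.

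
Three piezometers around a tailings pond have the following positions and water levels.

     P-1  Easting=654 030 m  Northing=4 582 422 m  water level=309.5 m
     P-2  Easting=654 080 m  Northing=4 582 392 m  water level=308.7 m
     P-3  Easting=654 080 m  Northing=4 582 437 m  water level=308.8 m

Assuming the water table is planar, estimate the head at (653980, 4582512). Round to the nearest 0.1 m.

Three-point gradient (reference P-1): Δ to P-2 = (50, -30, -0.8), Δ to P-3 = (50, 15, -0.7).
∂h/∂x = -0.01467, ∂h/∂y = +0.002222 (det = 2250).
h(653980, 4582512) = 309.5 + (-0.01467)·(-50) + (+0.002222)·(90) = 309.5 +0.733 +0.200 = 310.433 m.

310.4 m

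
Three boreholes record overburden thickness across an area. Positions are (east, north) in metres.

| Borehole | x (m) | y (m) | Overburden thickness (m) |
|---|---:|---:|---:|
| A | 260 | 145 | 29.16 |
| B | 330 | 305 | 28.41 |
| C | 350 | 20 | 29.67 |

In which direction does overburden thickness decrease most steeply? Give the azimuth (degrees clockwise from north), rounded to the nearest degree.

Taking A as reference: B−A = (70, 160, -0.75); C−A = (90, -125, +0.51).
Solve a·Δx + b·Δy = Δd: det = 70·(-125) − 90·160 = -23150.
∂d/∂x = [(-0.75)·(-125) − (+0.51)·160] / -23150 = -0.0005248
∂d/∂y = [70·(+0.51) − 90·(-0.75)] / -23150 = -0.004458
Steepest decrease is along −∇f: components (+0.0005248 E, +0.004458 N).
Azimuth = atan2(+0.0005248, +0.004458) = 6.7° ≈ 007°.

007°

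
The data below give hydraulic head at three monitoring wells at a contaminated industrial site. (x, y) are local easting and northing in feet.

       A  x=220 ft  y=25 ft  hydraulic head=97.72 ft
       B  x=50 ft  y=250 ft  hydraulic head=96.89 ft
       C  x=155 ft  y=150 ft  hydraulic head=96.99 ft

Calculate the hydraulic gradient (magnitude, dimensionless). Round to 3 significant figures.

Taking A as reference: B−A = (-170, 225, -0.83); C−A = (-65, 125, -0.73).
Determinant of the coordinate differences = (-170)·125 − (-65)·225 = -6625.
∂h/∂x = [(-0.83)·125 − (-0.73)·225] / -6625 = -0.009132
∂h/∂y = [(-170)·(-0.73) − (-65)·(-0.83)] / -6625 = -0.01059
|∇h| = √(-0.009132² + -0.01059²) = 0.01398

0.0140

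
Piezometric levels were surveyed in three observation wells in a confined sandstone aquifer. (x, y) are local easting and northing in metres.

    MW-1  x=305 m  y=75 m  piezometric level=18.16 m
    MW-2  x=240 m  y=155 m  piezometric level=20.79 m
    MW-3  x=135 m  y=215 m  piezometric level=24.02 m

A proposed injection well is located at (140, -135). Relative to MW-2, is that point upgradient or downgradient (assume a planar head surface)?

Taking MW-1 as reference: MW-2−MW-1 = (-65, 80, +2.63); MW-3−MW-1 = (-170, 140, +5.86).
Solve a·Δx + b·Δy = Δh: det = (-65)·140 − (-170)·80 = 4500.
∂h/∂x = [(+2.63)·140 − (+5.86)·80] / 4500 = -0.02236
∂h/∂y = [(-65)·(+5.86) − (-170)·(+2.63)] / 4500 = +0.01471
Head at (140, -135) = 18.16 + (-0.02236)·(-165) + (+0.01471)·(-210) = 18.76 m.
That is lower than the 20.79 m at MW-2, so the point is downgradient.

downgradient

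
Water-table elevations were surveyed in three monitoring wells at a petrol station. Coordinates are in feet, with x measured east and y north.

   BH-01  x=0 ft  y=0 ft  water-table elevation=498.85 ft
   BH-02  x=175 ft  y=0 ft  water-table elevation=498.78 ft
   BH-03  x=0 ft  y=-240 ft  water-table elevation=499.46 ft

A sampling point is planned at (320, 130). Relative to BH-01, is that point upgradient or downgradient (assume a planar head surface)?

∂h/∂x = (498.78 − 498.85) / (175 − 0) = -0.0004000
∂h/∂y = (499.46 − 498.85) / (-240 − 0) = -0.002542
Head at (320, 130) = 498.85 + (-0.0004000)·(320) + (-0.002542)·(130) = 498.39 ft.
That is lower than the 498.85 ft at BH-01, so the point is downgradient.

downgradient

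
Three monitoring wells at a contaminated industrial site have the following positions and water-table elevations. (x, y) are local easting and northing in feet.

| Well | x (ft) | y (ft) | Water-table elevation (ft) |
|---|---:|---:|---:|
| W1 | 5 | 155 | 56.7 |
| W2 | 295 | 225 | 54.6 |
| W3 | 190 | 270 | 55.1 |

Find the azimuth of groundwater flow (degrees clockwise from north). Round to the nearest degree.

060°

With h = a·x + b·y + c and W1 as origin, the differences give:
  290·a + 70·b = -2.1
  185·a + 115·b = -1.6
Eliminate b (×115 and ×70, subtract): 20400·a = -129.50 → a = ∂h/∂x = -0.006348
Back-substitute: b = ∂h/∂y = -0.003701.
Flow direction (−∇h) has components (+0.006348 E, +0.003701 N).
Azimuth = atan2(E, N) = atan2(+0.006348, +0.003701) = 59.8° ≈ 060°.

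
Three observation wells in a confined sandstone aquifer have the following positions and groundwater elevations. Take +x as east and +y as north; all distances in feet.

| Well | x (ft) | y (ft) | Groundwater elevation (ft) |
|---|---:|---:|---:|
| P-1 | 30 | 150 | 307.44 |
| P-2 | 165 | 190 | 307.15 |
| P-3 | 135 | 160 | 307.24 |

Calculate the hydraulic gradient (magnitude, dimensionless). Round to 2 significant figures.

Taking P-1 as reference: P-2−P-1 = (135, 40, -0.29); P-3−P-1 = (105, 10, -0.20).
Solve a·Δx + b·Δy = Δh: det = 135·10 − 105·40 = -2850.
∂h/∂x = [(-0.29)·10 − (-0.20)·40] / -2850 = -0.001789
∂h/∂y = [135·(-0.20) − 105·(-0.29)] / -2850 = -0.001211
|∇h| = √(-0.001789² + -0.001211²) = 0.00216

0.0022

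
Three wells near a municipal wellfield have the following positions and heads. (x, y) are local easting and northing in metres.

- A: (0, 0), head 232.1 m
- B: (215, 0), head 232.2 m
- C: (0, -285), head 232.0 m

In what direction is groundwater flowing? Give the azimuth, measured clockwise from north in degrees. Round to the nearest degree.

∂h/∂x = (232.2 − 232.1) / (215 − 0) = +0.0004651
∂h/∂y = (232.0 − 232.1) / (-285 − 0) = +0.0003509
Flow direction (−∇h) has components (-0.0004651 E, -0.0003509 N).
Azimuth = atan2(E, N) = atan2(-0.0004651, -0.0003509) = 233.0° ≈ 233°.

233°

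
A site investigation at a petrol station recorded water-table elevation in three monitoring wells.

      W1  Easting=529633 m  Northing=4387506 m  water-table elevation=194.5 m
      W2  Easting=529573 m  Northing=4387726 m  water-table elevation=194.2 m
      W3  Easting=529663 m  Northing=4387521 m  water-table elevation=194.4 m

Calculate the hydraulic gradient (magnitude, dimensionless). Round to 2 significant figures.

0.0031

With h = a·x + b·y + c and W1 as origin, the differences give:
  (-60)·a + 220·b = -0.3
  30·a + 15·b = -0.1
Eliminate b (×15 and ×220, subtract): -7500·a = 17.50 → a = ∂h/∂x = -0.002333
Back-substitute: b = ∂h/∂y = -0.002000.
|∇h| = √(-0.002333² + -0.002000²) = 0.003073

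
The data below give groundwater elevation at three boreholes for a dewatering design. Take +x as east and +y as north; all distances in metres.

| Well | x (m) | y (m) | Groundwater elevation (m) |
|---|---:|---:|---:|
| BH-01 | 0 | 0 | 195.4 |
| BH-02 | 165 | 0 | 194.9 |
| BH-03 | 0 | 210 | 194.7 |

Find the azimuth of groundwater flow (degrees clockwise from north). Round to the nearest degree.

042°

∂h/∂x = (194.9 − 195.4) / (165 − 0) = -0.003030
∂h/∂y = (194.7 − 195.4) / (210 − 0) = -0.003333
Flow direction (−∇h) has components (+0.003030 E, +0.003333 N).
Azimuth = atan2(E, N) = atan2(+0.003030, +0.003333) = 42.3° ≈ 042°.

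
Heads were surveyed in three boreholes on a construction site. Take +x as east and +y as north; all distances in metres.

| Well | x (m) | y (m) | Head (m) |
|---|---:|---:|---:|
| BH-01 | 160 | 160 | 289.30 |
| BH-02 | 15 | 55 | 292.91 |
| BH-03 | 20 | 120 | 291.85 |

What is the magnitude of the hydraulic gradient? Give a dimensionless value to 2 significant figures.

0.021

With h = a·x + b·y + c and BH-01 as origin, the differences give:
  (-145)·a + (-105)·b = +3.61
  (-140)·a + (-40)·b = +2.55
Eliminate b (×(-40) and ×(-105), subtract): -8900·a = 123.350 → a = ∂h/∂x = -0.01386
Back-substitute: b = ∂h/∂y = -0.01524.
|∇h| = √(-0.01386² + -0.01524²) = 0.0206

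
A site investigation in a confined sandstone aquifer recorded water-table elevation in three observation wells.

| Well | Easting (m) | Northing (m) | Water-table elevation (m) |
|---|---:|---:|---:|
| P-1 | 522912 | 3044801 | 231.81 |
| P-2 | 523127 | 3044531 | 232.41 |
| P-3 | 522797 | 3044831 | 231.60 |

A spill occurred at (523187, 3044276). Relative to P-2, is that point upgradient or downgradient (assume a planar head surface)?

upgradient

Taking P-1 as reference: P-2−P-1 = (215, -270, +0.60); P-3−P-1 = (-115, 30, -0.21).
Determinant of the coordinate differences = 215·30 − (-115)·(-270) = -24600.
∂h/∂x = [(+0.60)·30 − (-0.21)·(-270)] / -24600 = +0.001573
∂h/∂y = [215·(-0.21) − (-115)·(+0.60)] / -24600 = -0.0009695
Head at (523187, 3044276) = 231.81 + (+0.001573)·(275) + (-0.0009695)·(-525) = 232.75 m.
That is higher than the 232.41 m at P-2, so the point is upgradient.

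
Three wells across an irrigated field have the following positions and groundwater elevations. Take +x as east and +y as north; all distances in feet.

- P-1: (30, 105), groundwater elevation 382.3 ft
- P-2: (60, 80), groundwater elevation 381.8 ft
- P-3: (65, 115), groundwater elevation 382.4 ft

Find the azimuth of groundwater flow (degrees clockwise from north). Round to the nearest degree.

With h = a·x + b·y + c and P-1 as origin, the differences give:
  30·a + (-25)·b = -0.5
  35·a + 10·b = +0.1
Eliminate b (×10 and ×(-25), subtract): 1175·a = -2.50 → a = ∂h/∂x = -0.002128
Back-substitute: b = ∂h/∂y = +0.01745.
Flow direction (−∇h) has components (+0.002128 E, -0.01745 N).
Azimuth = atan2(E, N) = atan2(+0.002128, -0.01745) = 173.0° ≈ 173°.

173°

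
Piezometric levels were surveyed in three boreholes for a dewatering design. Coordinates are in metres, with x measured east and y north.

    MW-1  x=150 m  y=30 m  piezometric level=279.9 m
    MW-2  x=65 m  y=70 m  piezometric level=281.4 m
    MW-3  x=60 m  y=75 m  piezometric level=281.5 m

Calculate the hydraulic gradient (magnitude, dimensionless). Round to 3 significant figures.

With h = a·x + b·y + c and MW-1 as origin, the differences give:
  (-85)·a + 40·b = +1.5
  (-90)·a + 45·b = +1.6
Eliminate b (×45 and ×40, subtract): -225·a = 3.50 → a = ∂h/∂x = -0.01556
Back-substitute: b = ∂h/∂y = +0.004444.
|∇h| = √(-0.01556² + 0.004444²) = 0.01618

0.0162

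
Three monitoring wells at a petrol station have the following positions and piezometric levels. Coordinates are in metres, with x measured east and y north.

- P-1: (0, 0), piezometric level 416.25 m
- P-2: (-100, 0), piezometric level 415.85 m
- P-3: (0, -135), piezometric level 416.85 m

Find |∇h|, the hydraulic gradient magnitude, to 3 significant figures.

0.00598

∂h/∂x = (415.85 − 416.25) / (-100 − 0) = +0.004000
∂h/∂y = (416.85 − 416.25) / (-135 − 0) = -0.004444
|∇h| = √(0.004000² + -0.004444²) = 0.005979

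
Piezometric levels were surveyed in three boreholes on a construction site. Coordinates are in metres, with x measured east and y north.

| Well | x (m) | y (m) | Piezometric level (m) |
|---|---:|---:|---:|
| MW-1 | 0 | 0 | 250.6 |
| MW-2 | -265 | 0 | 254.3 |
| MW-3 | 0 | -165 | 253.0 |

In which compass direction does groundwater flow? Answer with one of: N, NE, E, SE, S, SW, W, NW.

NE

∂h/∂x = (254.3 − 250.6) / (-265 − 0) = -0.01396
∂h/∂y = (253.0 − 250.6) / (-165 − 0) = -0.01455
Flow = −∇h = (+0.01396 east, +0.01455 north), which points northeast.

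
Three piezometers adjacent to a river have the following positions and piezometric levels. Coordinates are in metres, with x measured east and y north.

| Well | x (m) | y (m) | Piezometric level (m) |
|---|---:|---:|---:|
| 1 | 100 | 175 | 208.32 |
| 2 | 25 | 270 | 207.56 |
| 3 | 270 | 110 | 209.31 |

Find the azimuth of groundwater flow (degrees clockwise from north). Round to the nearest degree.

321°

Differences from 1: to 2 (Δx, Δy, Δh) = (-75, 95, -0.76); to 3 = (170, -65, +0.99).
Determinant of the coordinate differences = (-75)·(-65) − 170·95 = -11275.
∂h/∂x = [(-0.76)·(-65) − (+0.99)·95] / -11275 = +0.003960
∂h/∂y = [(-75)·(+0.99) − 170·(-0.76)] / -11275 = -0.004874
Flow direction (−∇h) has components (-0.003960 E, +0.004874 N).
Azimuth = atan2(E, N) = atan2(-0.003960, +0.004874) = 320.9° ≈ 321°.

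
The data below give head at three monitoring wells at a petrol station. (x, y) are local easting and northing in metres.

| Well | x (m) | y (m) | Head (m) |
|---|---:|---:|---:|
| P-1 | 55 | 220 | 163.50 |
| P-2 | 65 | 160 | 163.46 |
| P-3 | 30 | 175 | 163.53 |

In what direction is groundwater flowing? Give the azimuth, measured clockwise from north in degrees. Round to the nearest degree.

Differences from P-1: to P-2 (Δx, Δy, Δh) = (10, -60, -0.04); to P-3 = (-25, -45, +0.03).
Determinant of the coordinate differences = 10·(-45) − (-25)·(-60) = -1950.
∂h/∂x = [(-0.04)·(-45) − (+0.03)·(-60)] / -1950 = -0.001846
∂h/∂y = [10·(+0.03) − (-25)·(-0.04)] / -1950 = +0.0003590
Flow direction (−∇h) has components (+0.001846 E, -0.0003590 N).
Azimuth = atan2(E, N) = atan2(+0.001846, -0.0003590) = 101.0° ≈ 101°.

101°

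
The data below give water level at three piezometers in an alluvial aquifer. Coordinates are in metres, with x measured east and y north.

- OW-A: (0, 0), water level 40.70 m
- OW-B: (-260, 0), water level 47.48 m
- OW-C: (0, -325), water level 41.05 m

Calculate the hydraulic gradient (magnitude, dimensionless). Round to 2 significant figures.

∂h/∂x = (47.48 − 40.70) / (-260 − 0) = -0.02608
∂h/∂y = (41.05 − 40.70) / (-325 − 0) = -0.001077
|∇h| = √(-0.02608² + -0.001077²) = 0.0261

0.026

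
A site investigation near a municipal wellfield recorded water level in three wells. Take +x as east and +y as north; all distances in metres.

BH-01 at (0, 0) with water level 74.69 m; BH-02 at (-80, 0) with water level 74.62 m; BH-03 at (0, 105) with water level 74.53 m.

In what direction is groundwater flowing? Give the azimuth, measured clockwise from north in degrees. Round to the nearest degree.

∂h/∂x = (74.62 − 74.69) / (-80 − 0) = +0.0008750
∂h/∂y = (74.53 − 74.69) / (105 − 0) = -0.001524
Flow direction (−∇h) has components (-0.0008750 E, +0.001524 N).
Azimuth = atan2(E, N) = atan2(-0.0008750, +0.001524) = 330.1° ≈ 330°.

330°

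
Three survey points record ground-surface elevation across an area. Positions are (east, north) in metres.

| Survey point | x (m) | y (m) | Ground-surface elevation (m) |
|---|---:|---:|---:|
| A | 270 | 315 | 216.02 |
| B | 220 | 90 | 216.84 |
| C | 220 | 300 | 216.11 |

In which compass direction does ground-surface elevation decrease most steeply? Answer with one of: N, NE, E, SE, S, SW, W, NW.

Taking A as reference: B−A = (-50, -225, +0.82); C−A = (-50, -15, +0.09).
Solve a·Δx + b·Δy = Δz: det = (-50)·(-15) − (-50)·(-225) = -10500.
∂z/∂x = [(+0.82)·(-15) − (+0.09)·(-225)] / -10500 = -0.0007571
∂z/∂y = [(-50)·(+0.09) − (-50)·(+0.82)] / -10500 = -0.003476
Steepest decrease is along −∇f = (+0.0007571 E, +0.003476 N) → north.

N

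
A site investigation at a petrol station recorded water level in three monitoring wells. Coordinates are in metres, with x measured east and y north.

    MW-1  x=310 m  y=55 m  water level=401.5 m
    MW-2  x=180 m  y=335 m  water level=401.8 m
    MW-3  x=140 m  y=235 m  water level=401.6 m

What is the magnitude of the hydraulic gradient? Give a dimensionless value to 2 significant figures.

0.0019

Differences from MW-1: to MW-2 (Δx, Δy, Δh) = (-130, 280, +0.3); to MW-3 = (-170, 180, +0.1).
Determinant of the coordinate differences = (-130)·180 − (-170)·280 = 24200.
∂h/∂x = [(+0.3)·180 − (+0.1)·280] / 24200 = +0.001074
∂h/∂y = [(-130)·(+0.1) − (-170)·(+0.3)] / 24200 = +0.001570
|∇h| = √(0.001074² + 0.001570²) = 0.001902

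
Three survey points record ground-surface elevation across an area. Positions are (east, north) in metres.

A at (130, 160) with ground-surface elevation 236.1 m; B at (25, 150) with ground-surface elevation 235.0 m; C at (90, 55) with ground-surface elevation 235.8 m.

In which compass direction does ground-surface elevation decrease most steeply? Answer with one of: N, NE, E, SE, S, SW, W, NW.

Three-point gradient (reference A): Δ to B = (-105, -10, -1.1), Δ to C = (-40, -105, -0.3).
∂z/∂x = +0.01059, ∂z/∂y = -0.001176 (det = 10625).
Steepest decrease is along −∇f = (-0.01059 E, +0.001176 N) → west.

W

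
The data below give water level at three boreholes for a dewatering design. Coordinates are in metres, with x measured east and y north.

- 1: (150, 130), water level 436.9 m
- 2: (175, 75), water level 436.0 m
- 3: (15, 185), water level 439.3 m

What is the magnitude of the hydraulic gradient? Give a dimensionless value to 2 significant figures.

0.017

With h = a·x + b·y + c and 1 as origin, the differences give:
  25·a + (-55)·b = -0.9
  (-135)·a + 55·b = +2.4
Eliminate b (×55 and ×(-55), subtract): -6050·a = 82.50 → a = ∂h/∂x = -0.01364
Back-substitute: b = ∂h/∂y = +0.01017.
|∇h| = √(-0.01364² + 0.01017²) = 0.01701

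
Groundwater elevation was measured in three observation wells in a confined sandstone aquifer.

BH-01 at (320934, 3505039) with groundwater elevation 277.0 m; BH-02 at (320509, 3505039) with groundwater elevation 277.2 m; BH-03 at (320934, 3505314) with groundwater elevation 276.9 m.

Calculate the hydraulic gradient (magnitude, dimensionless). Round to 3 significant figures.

∂h/∂x = (277.2 − 277.0) / (320509 − 320934) = -0.0004706
∂h/∂y = (276.9 − 277.0) / (3505314 − 3505039) = -0.0003636
|∇h| = √(-0.0004706² + -0.0003636²) = 0.0005947

0.000595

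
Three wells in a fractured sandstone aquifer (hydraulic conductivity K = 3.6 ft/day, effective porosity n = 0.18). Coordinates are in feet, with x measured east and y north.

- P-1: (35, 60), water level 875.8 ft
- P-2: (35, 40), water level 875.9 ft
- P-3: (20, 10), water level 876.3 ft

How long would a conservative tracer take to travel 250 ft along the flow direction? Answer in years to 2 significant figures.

Taking P-1 as reference: P-2−P-1 = (0, -20, +0.1); P-3−P-1 = (-15, -50, +0.5).
Solve a·Δx + b·Δy = Δh: det = 0·(-50) − (-15)·(-20) = -300.
∂h/∂x = [(+0.1)·(-50) − (+0.5)·(-20)] / -300 = -0.01667
∂h/∂y = [0·(+0.5) − (-15)·(+0.1)] / -300 = -0.005000
|∇h| = √(-0.01667² + -0.005000²) = 0.0174
Seepage velocity v = K·i/n = 3.6 × 0.0174 / 0.18 = 0.348 ft/day.
t = 250 / 0.348 = 718.4 days = 1.97 years.

2.0 years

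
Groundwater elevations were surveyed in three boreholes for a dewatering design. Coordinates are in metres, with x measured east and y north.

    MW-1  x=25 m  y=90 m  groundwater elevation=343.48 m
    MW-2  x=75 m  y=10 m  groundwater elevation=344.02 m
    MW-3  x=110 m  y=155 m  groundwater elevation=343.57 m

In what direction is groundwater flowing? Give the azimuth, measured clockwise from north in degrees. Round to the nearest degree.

314°

With h = a·x + b·y + c and MW-1 as origin, the differences give:
  50·a + (-80)·b = +0.54
  85·a + 65·b = +0.09
Eliminate b (×65 and ×(-80), subtract): 10050·a = 42.300 → a = ∂h/∂x = +0.004209
Back-substitute: b = ∂h/∂y = -0.004119.
Flow direction (−∇h) has components (-0.004209 E, +0.004119 N).
Azimuth = atan2(E, N) = atan2(-0.004209, +0.004119) = 314.4° ≈ 314°.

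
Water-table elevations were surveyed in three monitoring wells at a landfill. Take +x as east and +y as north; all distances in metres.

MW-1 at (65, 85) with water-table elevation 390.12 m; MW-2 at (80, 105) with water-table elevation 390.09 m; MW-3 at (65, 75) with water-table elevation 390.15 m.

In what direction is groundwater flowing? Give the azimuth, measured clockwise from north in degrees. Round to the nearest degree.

Three-point gradient (reference MW-1): Δ to MW-2 = (15, 20, -0.03), Δ to MW-3 = (0, -10, +0.03).
∂h/∂x = +0.002000, ∂h/∂y = -0.003000 (det = -150).
Flow direction (−∇h) has components (-0.002000 E, +0.003000 N).
Azimuth = atan2(E, N) = atan2(-0.002000, +0.003000) = 326.3° ≈ 326°.

326°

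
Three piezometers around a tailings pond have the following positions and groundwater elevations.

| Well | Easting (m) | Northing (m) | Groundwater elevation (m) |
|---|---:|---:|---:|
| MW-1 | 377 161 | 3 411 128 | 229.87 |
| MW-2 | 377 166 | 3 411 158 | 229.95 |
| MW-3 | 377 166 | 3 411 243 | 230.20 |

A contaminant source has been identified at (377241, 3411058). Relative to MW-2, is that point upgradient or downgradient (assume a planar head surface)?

Differences from MW-1: to MW-2 (Δx, Δy, Δh) = (5, 30, +0.08); to MW-3 = (5, 115, +0.33).
Determinant of the coordinate differences = 5·115 − 5·30 = 425.
∂h/∂x = [(+0.08)·115 − (+0.33)·30] / 425 = -0.001647
∂h/∂y = [5·(+0.33) − 5·(+0.08)] / 425 = +0.002941
Head at (377241, 3411058) = 229.87 + (-0.001647)·(80) + (+0.002941)·(-70) = 229.53 m.
That is lower than the 229.95 m at MW-2, so the point is downgradient.

downgradient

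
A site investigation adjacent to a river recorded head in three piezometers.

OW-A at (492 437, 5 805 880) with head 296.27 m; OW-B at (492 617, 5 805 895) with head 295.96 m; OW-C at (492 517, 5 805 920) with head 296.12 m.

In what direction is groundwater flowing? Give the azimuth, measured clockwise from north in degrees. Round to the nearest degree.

Differences from OW-A: to OW-B (Δx, Δy, Δh) = (180, 15, -0.31); to OW-C = (80, 40, -0.15).
Determinant of the coordinate differences = 180·40 − 80·15 = 6000.
∂h/∂x = [(-0.31)·40 − (-0.15)·15] / 6000 = -0.001692
∂h/∂y = [180·(-0.15) − 80·(-0.31)] / 6000 = -0.0003667
Flow direction (−∇h) has components (+0.001692 E, +0.0003667 N).
Azimuth = atan2(E, N) = atan2(+0.001692, +0.0003667) = 77.8° ≈ 078°.

078°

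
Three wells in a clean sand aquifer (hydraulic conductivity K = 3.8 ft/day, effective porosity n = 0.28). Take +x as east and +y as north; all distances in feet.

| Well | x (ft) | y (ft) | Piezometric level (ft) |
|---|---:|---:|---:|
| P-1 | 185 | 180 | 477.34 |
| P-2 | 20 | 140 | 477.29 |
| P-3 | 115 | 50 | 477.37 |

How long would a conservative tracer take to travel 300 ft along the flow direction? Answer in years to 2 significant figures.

Three-point gradient (reference P-1): Δ to P-2 = (-165, -40, -0.05), Δ to P-3 = (-70, -130, +0.03).
∂h/∂x = +0.0004129, ∂h/∂y = -0.0004531 (det = 18650).
|∇h| = √(0.0004129² + -0.0004531²) = 0.000613
Seepage velocity v = K·i/n = 3.8 × 0.000613 / 0.28 = 0.008319 ft/day.
t = 300 / 0.008319 = 3.606e+04 days = 98.7 years.

99 years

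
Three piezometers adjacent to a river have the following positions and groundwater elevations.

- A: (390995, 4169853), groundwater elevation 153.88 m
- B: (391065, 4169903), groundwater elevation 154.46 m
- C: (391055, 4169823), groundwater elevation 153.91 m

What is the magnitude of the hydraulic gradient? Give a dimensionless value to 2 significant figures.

0.0074

Taking A as reference: B−A = (70, 50, +0.58); C−A = (60, -30, +0.03).
Solve a·Δx + b·Δy = Δh: det = 70·(-30) − 60·50 = -5100.
∂h/∂x = [(+0.58)·(-30) − (+0.03)·50] / -5100 = +0.003706
∂h/∂y = [70·(+0.03) − 60·(+0.58)] / -5100 = +0.006412
|∇h| = √(0.003706² + 0.006412²) = 0.007406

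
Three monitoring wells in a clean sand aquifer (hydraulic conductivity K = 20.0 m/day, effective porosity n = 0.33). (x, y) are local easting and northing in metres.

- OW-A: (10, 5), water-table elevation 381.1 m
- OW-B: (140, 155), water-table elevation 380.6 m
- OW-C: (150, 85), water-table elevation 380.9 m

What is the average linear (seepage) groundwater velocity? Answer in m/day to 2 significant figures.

0.26 m/day

Differences from OW-A: to OW-B (Δx, Δy, Δh) = (130, 150, -0.5); to OW-C = (140, 80, -0.2).
Solve a·Δx + b·Δy = Δh: det = 130·80 − 140·150 = -10600.
∂h/∂x = [(-0.5)·80 − (-0.2)·150] / -10600 = +0.0009434
∂h/∂y = [130·(-0.2) − 140·(-0.5)] / -10600 = -0.004151
|∇h| = √(0.0009434² + -0.004151²) = 0.004257
Seepage velocity v = K·i/n = 20.0 × 0.004257 / 0.33 = 0.258 m/day.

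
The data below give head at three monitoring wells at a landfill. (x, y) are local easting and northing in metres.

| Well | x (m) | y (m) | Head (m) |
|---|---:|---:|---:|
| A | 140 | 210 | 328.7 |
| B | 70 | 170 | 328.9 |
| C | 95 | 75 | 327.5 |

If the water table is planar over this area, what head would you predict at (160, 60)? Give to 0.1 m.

326.7 m

With h = a·x + b·y + c and A as origin, the differences give:
  (-70)·a + (-40)·b = +0.2
  (-45)·a + (-135)·b = -1.2
Eliminate b (×(-135) and ×(-40), subtract): 7650·a = -75.00 → a = ∂h/∂x = -0.009804
Back-substitute: b = ∂h/∂y = +0.01216.
h(160, 60) = 328.7 + (-0.009804)·(20) + (+0.01216)·(-150) = 328.7 -0.196 -1.824 = 326.680 m.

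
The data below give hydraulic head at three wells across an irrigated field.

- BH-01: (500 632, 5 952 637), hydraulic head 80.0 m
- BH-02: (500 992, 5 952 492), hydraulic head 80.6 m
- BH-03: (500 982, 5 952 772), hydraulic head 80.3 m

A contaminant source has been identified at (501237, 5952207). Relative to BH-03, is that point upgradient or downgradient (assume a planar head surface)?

upgradient

Three-point gradient (reference BH-01): Δ to BH-02 = (360, -145, +0.6), Δ to BH-03 = (350, 135, +0.3).
∂h/∂x = +0.001253, ∂h/∂y = -0.001027 (det = 99350).
Head at (501237, 5952207) = 80.0 + (+0.001253)·(605) + (-0.001027)·(-430) = 81.20 m.
That is higher than the 80.3 m at BH-03, so the point is upgradient.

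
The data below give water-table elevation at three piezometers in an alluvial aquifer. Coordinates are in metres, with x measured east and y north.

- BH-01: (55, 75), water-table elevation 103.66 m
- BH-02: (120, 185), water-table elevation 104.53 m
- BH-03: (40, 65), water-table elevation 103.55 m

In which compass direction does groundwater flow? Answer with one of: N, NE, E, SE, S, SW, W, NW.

SW

Differences from BH-01: to BH-02 (Δx, Δy, Δh) = (65, 110, +0.87); to BH-03 = (-15, -10, -0.11).
Solve a·Δx + b·Δy = Δh: det = 65·(-10) − (-15)·110 = 1000.
∂h/∂x = [(+0.87)·(-10) − (-0.11)·110] / 1000 = +0.003400
∂h/∂y = [65·(-0.11) − (-15)·(+0.87)] / 1000 = +0.005900
Flow = −∇h = (-0.003400 east, -0.005900 north), which points southwest.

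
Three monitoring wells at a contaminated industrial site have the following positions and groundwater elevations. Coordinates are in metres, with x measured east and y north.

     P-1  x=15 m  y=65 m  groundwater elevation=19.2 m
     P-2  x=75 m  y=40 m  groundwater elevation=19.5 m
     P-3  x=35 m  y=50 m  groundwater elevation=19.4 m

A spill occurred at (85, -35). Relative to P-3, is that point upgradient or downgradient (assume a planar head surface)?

upgradient

Differences from P-1: to P-2 (Δx, Δy, Δh) = (60, -25, +0.3); to P-3 = (20, -15, +0.2).
Solve a·Δx + b·Δy = Δh: det = 60·(-15) − 20·(-25) = -400.
∂h/∂x = [(+0.3)·(-15) − (+0.2)·(-25)] / -400 = -0.001250
∂h/∂y = [60·(+0.2) − 20·(+0.3)] / -400 = -0.01500
Head at (85, -35) = 19.2 + (-0.001250)·(70) + (-0.01500)·(-100) = 20.61 m.
That is higher than the 19.4 m at P-3, so the point is upgradient.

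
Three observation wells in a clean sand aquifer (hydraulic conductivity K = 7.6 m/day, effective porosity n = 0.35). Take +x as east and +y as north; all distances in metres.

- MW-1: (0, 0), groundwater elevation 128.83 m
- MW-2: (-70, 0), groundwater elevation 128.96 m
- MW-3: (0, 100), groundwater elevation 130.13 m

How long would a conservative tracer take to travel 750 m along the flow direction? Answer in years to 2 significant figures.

7.2 years

∂h/∂x = (128.96 − 128.83) / (-70 − 0) = -0.001857
∂h/∂y = (130.13 − 128.83) / (100 − 0) = +0.01300
|∇h| = √(-0.001857² + 0.01300²) = 0.01313
Seepage velocity v = K·i/n = 7.6 × 0.01313 / 0.35 = 0.2851 m/day.
t = 750 / 0.2851 = 2631 days = 7.2 years.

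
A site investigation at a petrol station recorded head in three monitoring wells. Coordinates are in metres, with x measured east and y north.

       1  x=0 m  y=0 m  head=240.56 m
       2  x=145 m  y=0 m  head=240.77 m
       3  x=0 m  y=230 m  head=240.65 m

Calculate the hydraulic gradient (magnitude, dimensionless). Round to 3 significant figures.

0.00150

∂h/∂x = (240.77 − 240.56) / (145 − 0) = +0.001448
∂h/∂y = (240.65 − 240.56) / (230 − 0) = +0.0003913
|∇h| = √(0.001448² + 0.0003913²) = 0.0015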